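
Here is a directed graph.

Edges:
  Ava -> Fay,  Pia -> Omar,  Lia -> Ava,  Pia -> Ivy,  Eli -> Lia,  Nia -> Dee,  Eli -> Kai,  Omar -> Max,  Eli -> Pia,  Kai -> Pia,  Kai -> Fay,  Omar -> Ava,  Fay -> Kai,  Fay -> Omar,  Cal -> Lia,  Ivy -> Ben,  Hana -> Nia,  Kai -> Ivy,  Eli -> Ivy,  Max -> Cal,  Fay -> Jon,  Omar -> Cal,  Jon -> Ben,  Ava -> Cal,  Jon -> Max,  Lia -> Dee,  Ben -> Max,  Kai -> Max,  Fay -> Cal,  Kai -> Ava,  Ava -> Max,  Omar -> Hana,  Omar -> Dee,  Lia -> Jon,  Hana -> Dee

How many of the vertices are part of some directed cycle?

11

A vertex is on a directed cycle iff it belongs to a strongly connected component of size ≥ 2 (or has a self-loop).
The vertices on cycles are {Ava, Ben, Cal, Fay, Ivy, Jon, Kai, Lia, Max, Pia, Omar} — 11 in total.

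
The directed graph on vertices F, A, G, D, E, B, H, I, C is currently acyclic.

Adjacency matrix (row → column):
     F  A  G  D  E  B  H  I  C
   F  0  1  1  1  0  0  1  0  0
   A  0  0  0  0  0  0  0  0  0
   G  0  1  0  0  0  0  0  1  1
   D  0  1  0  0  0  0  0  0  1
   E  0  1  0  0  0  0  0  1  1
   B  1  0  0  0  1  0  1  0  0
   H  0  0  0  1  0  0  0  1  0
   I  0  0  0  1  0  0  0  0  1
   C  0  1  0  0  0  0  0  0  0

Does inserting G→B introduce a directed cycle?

Adding G→B creates a cycle iff B can already reach G.
Path from B: B → F → G.
So B → … → G → B is a cycle.

Yes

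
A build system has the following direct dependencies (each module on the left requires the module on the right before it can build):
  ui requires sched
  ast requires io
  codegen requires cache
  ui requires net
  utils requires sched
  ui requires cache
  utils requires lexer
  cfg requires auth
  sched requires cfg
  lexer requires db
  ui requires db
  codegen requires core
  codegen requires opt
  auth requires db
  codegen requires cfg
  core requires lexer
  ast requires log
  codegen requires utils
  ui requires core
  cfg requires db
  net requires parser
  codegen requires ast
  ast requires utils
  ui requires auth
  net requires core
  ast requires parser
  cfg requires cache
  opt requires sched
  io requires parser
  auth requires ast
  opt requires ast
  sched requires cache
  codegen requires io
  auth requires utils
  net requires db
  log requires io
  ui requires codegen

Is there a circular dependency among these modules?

Yes

DFS with white/gray/black marking, starting from codegen:
codegen gray
  opt gray
    ast gray
      io gray
        parser gray
        parser black
      io black
      ast→parser: parser black — skip
      utils gray
        lexer gray
          db gray
          db black
        lexer black
        sched gray
          cache gray
          cache black
          cfg gray
            cfg→db: db black — skip
            cfg→cache: cache black — skip
            auth gray
              auth→utils: utils is gray → back edge
Back edge found, so a cycle exists: utils → sched → cfg → auth → utils.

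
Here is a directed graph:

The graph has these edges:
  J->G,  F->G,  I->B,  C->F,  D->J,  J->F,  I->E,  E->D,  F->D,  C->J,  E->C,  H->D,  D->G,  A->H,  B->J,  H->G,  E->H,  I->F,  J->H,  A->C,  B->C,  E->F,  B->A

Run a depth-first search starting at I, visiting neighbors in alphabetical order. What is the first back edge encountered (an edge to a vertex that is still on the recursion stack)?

DFS from I (visiting neighbors in alphabetical order); mark gray on enter, black on exit:
I gray
  B gray
    A gray
      C gray
        F gray
          D gray
            G gray
            G black
            J gray
              J→F: F is gray → back edge
First back edge: J → F.

J→F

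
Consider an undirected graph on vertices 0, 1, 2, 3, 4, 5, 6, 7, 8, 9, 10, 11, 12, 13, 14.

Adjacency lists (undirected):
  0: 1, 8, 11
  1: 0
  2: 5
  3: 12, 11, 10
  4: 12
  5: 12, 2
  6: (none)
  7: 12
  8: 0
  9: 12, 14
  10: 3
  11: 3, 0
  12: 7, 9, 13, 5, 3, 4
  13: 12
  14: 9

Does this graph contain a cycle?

DFS, tracking each vertex's parent; an edge to a visited non-parent vertex closes a cycle.
Start from 14:
visit 14 (parent –)
  visit 9 (parent 14)
    visit 12 (parent 9)
      visit 7 (parent 12)
        7–12: parent, skip
      12–9: parent, skip
      visit 13 (parent 12)
        13–12: parent, skip
      visit 5 (parent 12)
        5–12: parent, skip
        visit 2 (parent 5)
          2–5: parent, skip
      visit 3 (parent 12)
        3–12: parent, skip
        visit 11 (parent 3)
          11–3: parent, skip
          visit 0 (parent 11)
            visit 1 (parent 0)
              1–0: parent, skip
            visit 8 (parent 0)
              8–0: parent, skip
            0–11: parent, skip
        visit 10 (parent 3)
          10–3: parent, skip
      visit 4 (parent 12)
        4–12: parent, skip
    9–14: parent, skip
visit 6 (parent –)
No non-parent visited neighbor found — the graph is a forest.

No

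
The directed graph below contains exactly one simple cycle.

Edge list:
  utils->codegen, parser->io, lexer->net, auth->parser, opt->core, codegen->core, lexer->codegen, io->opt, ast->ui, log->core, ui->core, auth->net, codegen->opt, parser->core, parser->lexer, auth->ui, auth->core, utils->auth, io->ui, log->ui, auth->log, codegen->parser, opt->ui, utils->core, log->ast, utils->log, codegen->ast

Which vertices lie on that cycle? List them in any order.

lexer, parser, codegen

DFS with gray/black marking from codegen:
codegen gray
  core gray
  core black
  parser gray
    parser→core: core black — skip
    lexer gray
      net gray
      net black
      lexer→codegen: codegen is gray → back edge
Back edge closes the cycle codegen → parser → lexer → codegen; its vertices are {lexer, parser, codegen}.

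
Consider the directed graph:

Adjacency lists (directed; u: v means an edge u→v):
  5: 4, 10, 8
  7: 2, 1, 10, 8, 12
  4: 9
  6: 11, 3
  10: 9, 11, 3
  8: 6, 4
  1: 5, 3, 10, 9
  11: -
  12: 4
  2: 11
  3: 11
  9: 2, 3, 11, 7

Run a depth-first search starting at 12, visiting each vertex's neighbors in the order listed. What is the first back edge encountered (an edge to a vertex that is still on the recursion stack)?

5->4

DFS from 12 (visiting each vertex's neighbors in the order listed); mark gray on enter, black on exit:
12 gray
  4 gray
    9 gray
      2 gray
        11 gray
        11 black
      2 black
      3 gray
        3→11: 11 black — skip
      3 black
      9→11: 11 black — skip
      7 gray
        7→2: 2 black — skip
        1 gray
          5 gray
            5→4: 4 is gray → back edge
First back edge: 5 → 4.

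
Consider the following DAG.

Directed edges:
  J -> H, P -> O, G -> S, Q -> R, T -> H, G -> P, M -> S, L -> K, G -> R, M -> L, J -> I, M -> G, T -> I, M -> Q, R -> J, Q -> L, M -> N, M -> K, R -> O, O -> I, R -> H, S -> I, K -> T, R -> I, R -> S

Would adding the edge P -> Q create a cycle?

No

Adding P→Q creates a cycle iff Q can already reach P.
Explore from Q: no path reaches P. The graph stays acyclic.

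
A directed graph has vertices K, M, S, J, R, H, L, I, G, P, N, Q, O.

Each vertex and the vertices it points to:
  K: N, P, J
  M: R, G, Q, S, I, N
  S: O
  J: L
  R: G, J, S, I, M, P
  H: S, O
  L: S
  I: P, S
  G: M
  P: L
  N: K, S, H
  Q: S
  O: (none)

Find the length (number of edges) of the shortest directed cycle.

2

For each vertex v, BFS finds the shortest path from v back to v.
The shortest such closed walk is M → G → M, length 2.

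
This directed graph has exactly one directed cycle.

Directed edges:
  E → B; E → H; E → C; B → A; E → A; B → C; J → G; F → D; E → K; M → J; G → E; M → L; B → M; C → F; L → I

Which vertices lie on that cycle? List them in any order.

B, E, G, J, M

DFS with gray/black marking from E:
E gray
  K gray
  K black
  C gray
    F gray
      D gray
      D black
    F black
  C black
  B gray
    A gray
    A black
    M gray
      L gray
        I gray
        I black
      L black
      J gray
        G gray
          G→E: E is gray → back edge
Back edge closes the cycle E → B → M → J → G → E; its vertices are {B, E, G, J, M}.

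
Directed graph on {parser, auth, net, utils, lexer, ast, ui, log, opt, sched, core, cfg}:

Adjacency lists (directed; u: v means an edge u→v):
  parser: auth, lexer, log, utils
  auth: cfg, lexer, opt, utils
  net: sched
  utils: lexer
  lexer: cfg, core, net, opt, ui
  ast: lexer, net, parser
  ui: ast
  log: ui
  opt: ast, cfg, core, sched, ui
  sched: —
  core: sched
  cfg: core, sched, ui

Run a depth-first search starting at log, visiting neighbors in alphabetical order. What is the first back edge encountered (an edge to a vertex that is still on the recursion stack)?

DFS from log (visiting neighbors in alphabetical order); mark gray on enter, black on exit:
log gray
  ui gray
    ast gray
      lexer gray
        cfg gray
          core gray
            sched gray
            sched black
          core black
          cfg→sched: sched black — skip
          cfg→ui: ui is gray → back edge
First back edge: cfg → ui.

cfg->ui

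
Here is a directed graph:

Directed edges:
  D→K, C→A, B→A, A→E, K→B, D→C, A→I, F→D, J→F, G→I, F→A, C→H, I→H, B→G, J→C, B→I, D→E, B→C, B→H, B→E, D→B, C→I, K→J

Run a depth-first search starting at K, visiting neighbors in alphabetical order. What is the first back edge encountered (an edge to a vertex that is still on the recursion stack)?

D->K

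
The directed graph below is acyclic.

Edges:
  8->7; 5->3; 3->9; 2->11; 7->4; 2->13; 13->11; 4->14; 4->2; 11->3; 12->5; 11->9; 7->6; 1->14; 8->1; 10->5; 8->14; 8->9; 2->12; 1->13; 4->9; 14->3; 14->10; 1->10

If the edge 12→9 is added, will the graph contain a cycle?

No

Adding 12→9 creates a cycle iff 9 can already reach 12.
Explore from 9: no path reaches 12. The graph stays acyclic.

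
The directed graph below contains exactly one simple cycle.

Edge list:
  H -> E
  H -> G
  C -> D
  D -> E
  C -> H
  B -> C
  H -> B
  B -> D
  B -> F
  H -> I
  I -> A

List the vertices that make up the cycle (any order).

B, C, H

DFS with gray/black marking from C:
C gray
  H gray
    E gray
    E black
    B gray
      D gray
        D→E: E black — skip
      D black
      B→C: C is gray → back edge
Back edge closes the cycle C → H → B → C; its vertices are {B, C, H}.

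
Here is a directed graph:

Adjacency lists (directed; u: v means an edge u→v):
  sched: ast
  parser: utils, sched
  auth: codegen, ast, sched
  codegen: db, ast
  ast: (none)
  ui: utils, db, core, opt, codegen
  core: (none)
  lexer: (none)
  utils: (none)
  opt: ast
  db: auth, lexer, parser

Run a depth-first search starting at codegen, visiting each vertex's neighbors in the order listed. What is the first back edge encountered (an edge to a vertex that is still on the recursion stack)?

DFS from codegen (visiting each vertex's neighbors in the order listed); mark gray on enter, black on exit:
codegen gray
  db gray
    auth gray
      auth→codegen: codegen is gray → back edge
First back edge: auth → codegen.

auth->codegen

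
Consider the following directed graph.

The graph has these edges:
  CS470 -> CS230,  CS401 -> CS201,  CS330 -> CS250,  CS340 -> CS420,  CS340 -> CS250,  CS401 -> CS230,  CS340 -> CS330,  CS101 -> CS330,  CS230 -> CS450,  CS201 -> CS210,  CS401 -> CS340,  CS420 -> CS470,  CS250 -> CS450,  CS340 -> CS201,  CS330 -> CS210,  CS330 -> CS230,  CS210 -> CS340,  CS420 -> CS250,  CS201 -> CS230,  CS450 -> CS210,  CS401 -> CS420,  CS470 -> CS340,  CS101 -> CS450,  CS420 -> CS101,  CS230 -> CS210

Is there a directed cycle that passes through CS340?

CS340 is on a cycle iff CS340 can reach itself via ≥1 edge.
CS340 → CS330 → CS210 → CS340 — yes.

Yes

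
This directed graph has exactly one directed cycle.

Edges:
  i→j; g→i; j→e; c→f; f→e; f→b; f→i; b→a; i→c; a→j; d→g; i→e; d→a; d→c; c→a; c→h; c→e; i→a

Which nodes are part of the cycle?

DFS with gray/black marking from c:
c gray
  a gray
    j gray
      e gray
      e black
    j black
  a black
  c→e: e black — skip
  f gray
    i gray
      i→a: a black — skip
      i→j: j black — skip
      i→e: e black — skip
      i→c: c is gray → back edge
Back edge closes the cycle c → f → i → c; its vertices are {c, f, i}.

c, f, i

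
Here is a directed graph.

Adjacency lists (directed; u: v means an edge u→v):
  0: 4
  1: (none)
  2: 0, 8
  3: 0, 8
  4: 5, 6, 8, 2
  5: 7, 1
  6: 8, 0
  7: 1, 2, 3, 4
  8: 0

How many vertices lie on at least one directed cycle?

A vertex is on a directed cycle iff it belongs to a strongly connected component of size ≥ 2 (or has a self-loop).
The vertices on cycles are {0, 2, 3, 4, 5, 6, 7, 8} — 8 in total.

8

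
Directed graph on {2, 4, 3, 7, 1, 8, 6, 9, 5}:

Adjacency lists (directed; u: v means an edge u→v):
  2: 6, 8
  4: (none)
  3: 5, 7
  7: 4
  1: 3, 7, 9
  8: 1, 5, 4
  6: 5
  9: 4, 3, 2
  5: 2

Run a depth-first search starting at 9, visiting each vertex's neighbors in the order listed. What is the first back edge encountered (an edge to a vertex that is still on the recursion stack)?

6->5

DFS from 9 (visiting each vertex's neighbors in the order listed); mark gray on enter, black on exit:
9 gray
  4 gray
  4 black
  3 gray
    5 gray
      2 gray
        6 gray
          6→5: 5 is gray → back edge
First back edge: 6 → 5.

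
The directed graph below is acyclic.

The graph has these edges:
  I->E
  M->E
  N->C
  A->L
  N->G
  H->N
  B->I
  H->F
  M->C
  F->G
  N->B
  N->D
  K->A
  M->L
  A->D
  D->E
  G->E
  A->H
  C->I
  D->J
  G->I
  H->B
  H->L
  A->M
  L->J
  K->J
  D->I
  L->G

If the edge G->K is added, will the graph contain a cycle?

Adding G→K creates a cycle iff K can already reach G.
Path from K: K → A → L → G.
So K → … → G → K is a cycle.

Yes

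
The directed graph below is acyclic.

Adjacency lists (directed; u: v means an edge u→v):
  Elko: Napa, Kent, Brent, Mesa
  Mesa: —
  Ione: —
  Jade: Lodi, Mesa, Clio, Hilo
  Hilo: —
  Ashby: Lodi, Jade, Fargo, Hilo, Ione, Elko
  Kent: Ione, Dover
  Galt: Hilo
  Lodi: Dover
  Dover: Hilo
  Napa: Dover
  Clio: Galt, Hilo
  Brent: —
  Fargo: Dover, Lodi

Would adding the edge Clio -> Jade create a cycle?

Adding Clio→Jade creates a cycle iff Jade can already reach Clio.
Path from Jade: Jade → Clio.
So Jade → … → Clio → Jade is a cycle.

Yes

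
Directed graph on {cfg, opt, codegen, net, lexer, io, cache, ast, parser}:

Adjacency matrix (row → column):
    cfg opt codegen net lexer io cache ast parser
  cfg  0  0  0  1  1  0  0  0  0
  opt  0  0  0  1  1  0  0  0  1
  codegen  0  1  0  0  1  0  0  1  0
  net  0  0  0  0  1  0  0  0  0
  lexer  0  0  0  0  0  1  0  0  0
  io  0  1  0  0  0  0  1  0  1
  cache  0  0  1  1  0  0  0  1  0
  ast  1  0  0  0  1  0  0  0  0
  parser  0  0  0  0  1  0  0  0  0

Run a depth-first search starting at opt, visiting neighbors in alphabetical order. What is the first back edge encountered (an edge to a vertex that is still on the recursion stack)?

DFS from opt (visiting neighbors in alphabetical order); mark gray on enter, black on exit:
opt gray
  lexer gray
    io gray
      cache gray
        ast gray
          cfg gray
            cfg→lexer: lexer is gray → back edge
First back edge: cfg → lexer.

cfg→lexer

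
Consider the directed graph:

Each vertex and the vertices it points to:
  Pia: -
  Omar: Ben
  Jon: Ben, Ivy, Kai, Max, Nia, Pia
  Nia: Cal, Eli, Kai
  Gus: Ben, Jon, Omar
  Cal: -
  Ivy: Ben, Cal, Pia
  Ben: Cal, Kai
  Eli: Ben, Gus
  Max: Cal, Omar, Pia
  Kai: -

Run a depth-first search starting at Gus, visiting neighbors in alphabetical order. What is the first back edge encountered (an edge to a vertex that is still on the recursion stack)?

DFS from Gus (visiting neighbors in alphabetical order); mark gray on enter, black on exit:
Gus gray
  Ben gray
    Cal gray
    Cal black
    Kai gray
    Kai black
  Ben black
  Jon gray
    Jon→Ben: Ben black — skip
    Ivy gray
      Ivy→Ben: Ben black — skip
      Ivy→Cal: Cal black — skip
      Pia gray
      Pia black
    Ivy black
    Jon→Kai: Kai black — skip
    Max gray
      Max→Cal: Cal black — skip
      Omar gray
        Omar→Ben: Ben black — skip
      Omar black
      Max→Pia: Pia black — skip
    Max black
    Nia gray
      Nia→Cal: Cal black — skip
      Eli gray
        Eli→Ben: Ben black — skip
        Eli→Gus: Gus is gray → back edge
First back edge: Eli → Gus.

Eli->Gus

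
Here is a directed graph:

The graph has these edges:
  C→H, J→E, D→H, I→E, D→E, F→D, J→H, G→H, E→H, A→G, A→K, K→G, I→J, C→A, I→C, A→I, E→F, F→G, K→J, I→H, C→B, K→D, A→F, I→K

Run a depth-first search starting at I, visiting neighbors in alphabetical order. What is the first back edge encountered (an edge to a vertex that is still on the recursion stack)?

DFS from I (visiting neighbors in alphabetical order); mark gray on enter, black on exit:
I gray
  C gray
    A gray
      F gray
        D gray
          E gray
            E→F: F is gray → back edge
First back edge: E → F.

E→F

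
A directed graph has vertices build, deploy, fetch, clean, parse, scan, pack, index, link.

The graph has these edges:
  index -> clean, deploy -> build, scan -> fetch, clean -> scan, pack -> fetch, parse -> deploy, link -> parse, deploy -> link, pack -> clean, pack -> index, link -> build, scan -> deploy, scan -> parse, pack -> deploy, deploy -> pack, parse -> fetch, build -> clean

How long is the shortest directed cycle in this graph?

2

For each vertex v, BFS finds the shortest path from v back to v.
The shortest such closed walk is deploy → pack → deploy, length 2.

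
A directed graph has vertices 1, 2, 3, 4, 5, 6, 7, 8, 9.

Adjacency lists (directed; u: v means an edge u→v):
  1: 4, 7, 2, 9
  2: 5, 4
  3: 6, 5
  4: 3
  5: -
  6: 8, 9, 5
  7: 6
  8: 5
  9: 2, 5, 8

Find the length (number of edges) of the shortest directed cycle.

For each vertex v, BFS finds the shortest path from v back to v.
The shortest such closed walk is 2 → 4 → 3 → 6 → 9 → 2, length 5.

5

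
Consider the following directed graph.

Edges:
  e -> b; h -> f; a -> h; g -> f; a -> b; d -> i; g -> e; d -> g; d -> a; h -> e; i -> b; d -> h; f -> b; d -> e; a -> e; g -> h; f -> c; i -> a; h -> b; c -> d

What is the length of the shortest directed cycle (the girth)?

For each vertex v, BFS finds the shortest path from v back to v.
The shortest such closed walk is c → d → h → f → c, length 4.

4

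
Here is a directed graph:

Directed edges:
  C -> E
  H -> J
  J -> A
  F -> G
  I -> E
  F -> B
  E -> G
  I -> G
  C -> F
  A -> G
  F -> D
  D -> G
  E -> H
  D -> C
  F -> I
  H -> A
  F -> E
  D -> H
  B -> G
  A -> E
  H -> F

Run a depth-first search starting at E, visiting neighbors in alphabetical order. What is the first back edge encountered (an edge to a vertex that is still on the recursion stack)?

A→E

DFS from E (visiting neighbors in alphabetical order); mark gray on enter, black on exit:
E gray
  G gray
  G black
  H gray
    A gray
      A→E: E is gray → back edge
First back edge: A → E.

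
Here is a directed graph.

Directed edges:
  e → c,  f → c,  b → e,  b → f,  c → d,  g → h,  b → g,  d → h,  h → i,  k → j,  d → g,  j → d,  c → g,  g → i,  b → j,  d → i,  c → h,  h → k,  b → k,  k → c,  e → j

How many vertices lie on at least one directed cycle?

6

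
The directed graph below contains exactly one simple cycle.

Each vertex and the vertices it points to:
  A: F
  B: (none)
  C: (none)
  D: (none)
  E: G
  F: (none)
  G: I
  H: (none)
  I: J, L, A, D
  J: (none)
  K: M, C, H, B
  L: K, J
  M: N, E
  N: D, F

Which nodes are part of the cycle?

E, G, I, K, L, M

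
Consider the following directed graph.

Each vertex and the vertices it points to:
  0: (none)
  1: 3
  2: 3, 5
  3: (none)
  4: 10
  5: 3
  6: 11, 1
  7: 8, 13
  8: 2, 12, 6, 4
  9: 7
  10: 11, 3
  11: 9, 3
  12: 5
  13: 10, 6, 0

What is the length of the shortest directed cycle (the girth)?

5

For each vertex v, BFS finds the shortest path from v back to v.
The shortest such closed walk is 7 → 13 → 6 → 11 → 9 → 7, length 5.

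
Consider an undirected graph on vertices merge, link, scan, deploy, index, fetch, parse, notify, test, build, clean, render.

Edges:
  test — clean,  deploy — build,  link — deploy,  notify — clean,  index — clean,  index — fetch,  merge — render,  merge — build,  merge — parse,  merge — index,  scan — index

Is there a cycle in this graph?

DFS, tracking each vertex's parent; an edge to a visited non-parent vertex closes a cycle.
Start from render:
visit render (parent –)
  visit merge (parent render)
    merge–render: parent, skip
    visit build (parent merge)
      visit deploy (parent build)
        deploy–build: parent, skip
        visit link (parent deploy)
          link–deploy: parent, skip
      build–merge: parent, skip
    visit index (parent merge)
      visit clean (parent index)
        visit notify (parent clean)
          notify–clean: parent, skip
        clean–index: parent, skip
        visit test (parent clean)
          test–clean: parent, skip
      visit fetch (parent index)
        fetch–index: parent, skip
      index–merge: parent, skip
      visit scan (parent index)
        scan–index: parent, skip
    visit parse (parent merge)
      parse–merge: parent, skip
No non-parent visited neighbor found — the graph is a forest.

No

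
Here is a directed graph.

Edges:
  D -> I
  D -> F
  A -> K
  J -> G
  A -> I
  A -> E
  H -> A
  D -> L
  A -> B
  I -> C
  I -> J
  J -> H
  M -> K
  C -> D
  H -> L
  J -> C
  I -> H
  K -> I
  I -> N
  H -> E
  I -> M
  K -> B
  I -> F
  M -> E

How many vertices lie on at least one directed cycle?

A vertex is on a directed cycle iff it belongs to a strongly connected component of size ≥ 2 (or has a self-loop).
The vertices on cycles are {A, C, D, H, I, J, K, M} — 8 in total.

8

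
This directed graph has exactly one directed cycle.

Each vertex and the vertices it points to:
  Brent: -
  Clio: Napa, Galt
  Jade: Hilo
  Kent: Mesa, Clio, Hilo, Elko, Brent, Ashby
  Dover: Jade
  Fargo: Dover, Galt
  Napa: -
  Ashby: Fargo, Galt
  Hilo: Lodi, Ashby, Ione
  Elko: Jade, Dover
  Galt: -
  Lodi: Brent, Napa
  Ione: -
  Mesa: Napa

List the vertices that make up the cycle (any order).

Hilo, Jade, Ashby, Dover, Fargo

DFS with gray/black marking from Hilo:
Hilo gray
  Lodi gray
    Brent gray
    Brent black
    Napa gray
    Napa black
  Lodi black
  Ashby gray
    Fargo gray
      Dover gray
        Jade gray
          Jade→Hilo: Hilo is gray → back edge
Back edge closes the cycle Hilo → Ashby → Fargo → Dover → Jade → Hilo; its vertices are {Hilo, Jade, Ashby, Dover, Fargo}.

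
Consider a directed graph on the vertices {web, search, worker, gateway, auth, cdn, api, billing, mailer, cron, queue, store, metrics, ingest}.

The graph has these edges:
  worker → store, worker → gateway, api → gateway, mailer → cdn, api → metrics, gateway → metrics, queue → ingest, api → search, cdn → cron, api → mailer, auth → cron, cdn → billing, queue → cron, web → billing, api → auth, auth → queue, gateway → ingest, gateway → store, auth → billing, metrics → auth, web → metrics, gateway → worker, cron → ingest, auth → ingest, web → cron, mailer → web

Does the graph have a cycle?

DFS with white/gray/black marking, starting from search:
search gray
search black
web gray
  billing gray
  billing black
  cron gray
    ingest gray
    ingest black
  cron black
  metrics gray
    auth gray
      auth→billing: billing black — skip
      auth→ingest: ingest black — skip
      auth→cron: cron black — skip
      queue gray
        queue→ingest: ingest black — skip
        queue→cron: cron black — skip
      queue black
    auth black
  metrics black
web black
worker gray
  gateway gray
    store gray
    store black
    gateway→ingest: ingest black — skip
    gateway→metrics: metrics black — skip
    gateway→worker: worker is gray → back edge
Back edge found, so a cycle exists: worker → gateway → worker.

Yes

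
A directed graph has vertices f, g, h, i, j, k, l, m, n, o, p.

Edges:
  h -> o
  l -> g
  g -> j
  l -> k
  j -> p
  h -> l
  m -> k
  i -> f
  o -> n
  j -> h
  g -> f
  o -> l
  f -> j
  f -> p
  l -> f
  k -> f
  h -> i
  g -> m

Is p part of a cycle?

p lies on a cycle iff there is a path from p back to itself.
Exploring from p, it never reaches itself; equivalently, its strongly connected component is a singleton.

No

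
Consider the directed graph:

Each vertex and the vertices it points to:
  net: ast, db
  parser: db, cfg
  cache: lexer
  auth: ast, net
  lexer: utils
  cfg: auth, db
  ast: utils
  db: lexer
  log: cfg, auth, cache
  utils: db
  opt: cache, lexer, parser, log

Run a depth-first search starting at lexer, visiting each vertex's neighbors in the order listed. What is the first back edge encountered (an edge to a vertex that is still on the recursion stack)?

db→lexer

DFS from lexer (visiting each vertex's neighbors in the order listed); mark gray on enter, black on exit:
lexer gray
  utils gray
    db gray
      db→lexer: lexer is gray → back edge
First back edge: db → lexer.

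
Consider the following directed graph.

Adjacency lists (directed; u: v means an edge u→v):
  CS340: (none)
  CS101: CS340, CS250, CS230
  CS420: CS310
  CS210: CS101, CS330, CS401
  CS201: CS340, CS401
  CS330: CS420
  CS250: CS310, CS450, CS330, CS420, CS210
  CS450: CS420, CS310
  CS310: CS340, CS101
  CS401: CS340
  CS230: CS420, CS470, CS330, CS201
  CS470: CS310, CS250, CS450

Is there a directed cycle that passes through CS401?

No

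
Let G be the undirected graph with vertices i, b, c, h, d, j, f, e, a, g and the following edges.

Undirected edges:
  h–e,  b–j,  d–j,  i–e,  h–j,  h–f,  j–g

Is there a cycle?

No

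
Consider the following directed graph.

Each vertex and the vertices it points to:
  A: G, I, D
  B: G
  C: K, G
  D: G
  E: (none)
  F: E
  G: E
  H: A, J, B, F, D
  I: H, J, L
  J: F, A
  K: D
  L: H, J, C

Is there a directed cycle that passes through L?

L is on a cycle iff L can reach itself via ≥1 edge.
L → H → A → I → L — yes.

Yes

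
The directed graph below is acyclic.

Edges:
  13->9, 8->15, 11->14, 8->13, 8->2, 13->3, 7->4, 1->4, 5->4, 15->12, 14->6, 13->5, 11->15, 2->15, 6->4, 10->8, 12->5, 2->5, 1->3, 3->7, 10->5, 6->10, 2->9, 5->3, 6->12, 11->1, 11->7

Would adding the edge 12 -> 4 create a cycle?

No

Adding 12→4 creates a cycle iff 4 can already reach 12.
Explore from 4: no path reaches 12. The graph stays acyclic.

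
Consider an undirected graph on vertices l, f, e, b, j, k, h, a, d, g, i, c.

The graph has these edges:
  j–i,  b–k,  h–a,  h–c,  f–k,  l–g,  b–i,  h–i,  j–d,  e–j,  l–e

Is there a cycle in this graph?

No

DFS, tracking each vertex's parent; an edge to a visited non-parent vertex closes a cycle.
Start from j:
visit j (parent –)
  visit d (parent j)
    d–j: parent, skip
  visit i (parent j)
    i–j: parent, skip
    visit h (parent i)
      h–i: parent, skip
      visit a (parent h)
        a–h: parent, skip
      visit c (parent h)
        c–h: parent, skip
    visit b (parent i)
      visit k (parent b)
        k–b: parent, skip
        visit f (parent k)
          f–k: parent, skip
      b–i: parent, skip
  visit e (parent j)
    e–j: parent, skip
    visit l (parent e)
      l–e: parent, skip
      visit g (parent l)
        g–l: parent, skip
No non-parent visited neighbor found — the graph is a forest.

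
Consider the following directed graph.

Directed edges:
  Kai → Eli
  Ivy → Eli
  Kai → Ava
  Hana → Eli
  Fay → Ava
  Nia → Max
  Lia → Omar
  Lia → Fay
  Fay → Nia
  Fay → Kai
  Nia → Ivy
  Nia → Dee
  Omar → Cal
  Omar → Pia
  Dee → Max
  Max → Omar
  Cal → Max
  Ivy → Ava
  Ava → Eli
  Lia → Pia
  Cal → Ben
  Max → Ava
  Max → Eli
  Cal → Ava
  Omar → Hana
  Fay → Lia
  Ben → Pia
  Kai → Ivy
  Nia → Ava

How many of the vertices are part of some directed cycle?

5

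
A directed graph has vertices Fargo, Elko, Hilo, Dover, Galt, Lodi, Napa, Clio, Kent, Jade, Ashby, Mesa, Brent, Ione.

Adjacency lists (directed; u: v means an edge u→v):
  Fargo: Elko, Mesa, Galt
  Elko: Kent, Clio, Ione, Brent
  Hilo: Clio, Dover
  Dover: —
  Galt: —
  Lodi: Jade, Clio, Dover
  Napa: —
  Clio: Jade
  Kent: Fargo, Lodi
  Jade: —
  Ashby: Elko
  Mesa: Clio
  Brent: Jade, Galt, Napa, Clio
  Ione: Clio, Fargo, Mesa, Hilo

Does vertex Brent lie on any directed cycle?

Brent lies on a cycle iff there is a path from Brent back to itself.
Exploring from Brent, it never reaches itself; equivalently, its strongly connected component is a singleton.

No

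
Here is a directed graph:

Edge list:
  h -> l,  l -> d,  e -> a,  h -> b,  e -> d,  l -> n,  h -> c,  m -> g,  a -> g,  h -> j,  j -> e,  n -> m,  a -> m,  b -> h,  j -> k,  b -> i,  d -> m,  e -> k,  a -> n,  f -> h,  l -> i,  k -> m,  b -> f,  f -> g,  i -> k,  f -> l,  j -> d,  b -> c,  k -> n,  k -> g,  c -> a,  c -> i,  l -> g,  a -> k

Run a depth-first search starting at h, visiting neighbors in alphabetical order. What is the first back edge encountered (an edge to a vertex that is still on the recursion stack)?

DFS from h (visiting neighbors in alphabetical order); mark gray on enter, black on exit:
h gray
  b gray
    c gray
      a gray
        g gray
        g black
        k gray
          k→g: g black — skip
          m gray
            m→g: g black — skip
          m black
          n gray
            n→m: m black — skip
          n black
        k black
        a→m: m black — skip
        a→n: n black — skip
      a black
      i gray
        i→k: k black — skip
      i black
    c black
    f gray
      f→g: g black — skip
      f→h: h is gray → back edge
First back edge: f → h.

f->h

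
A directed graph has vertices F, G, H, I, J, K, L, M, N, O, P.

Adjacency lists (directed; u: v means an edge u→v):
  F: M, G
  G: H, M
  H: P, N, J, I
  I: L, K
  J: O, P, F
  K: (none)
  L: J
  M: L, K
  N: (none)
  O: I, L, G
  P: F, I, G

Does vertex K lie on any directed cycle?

K lies on a cycle iff there is a path from K back to itself.
Exploring from K, it never reaches itself; equivalently, its strongly connected component is a singleton.

No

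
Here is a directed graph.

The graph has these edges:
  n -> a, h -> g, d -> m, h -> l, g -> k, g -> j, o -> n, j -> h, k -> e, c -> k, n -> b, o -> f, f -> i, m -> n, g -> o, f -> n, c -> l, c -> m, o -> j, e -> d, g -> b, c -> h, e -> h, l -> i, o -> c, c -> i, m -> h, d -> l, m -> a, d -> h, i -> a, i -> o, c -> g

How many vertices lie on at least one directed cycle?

A vertex is on a directed cycle iff it belongs to a strongly connected component of size ≥ 2 (or has a self-loop).
The vertices on cycles are {c, d, e, f, g, h, i, j, k, l, m, o} — 12 in total.

12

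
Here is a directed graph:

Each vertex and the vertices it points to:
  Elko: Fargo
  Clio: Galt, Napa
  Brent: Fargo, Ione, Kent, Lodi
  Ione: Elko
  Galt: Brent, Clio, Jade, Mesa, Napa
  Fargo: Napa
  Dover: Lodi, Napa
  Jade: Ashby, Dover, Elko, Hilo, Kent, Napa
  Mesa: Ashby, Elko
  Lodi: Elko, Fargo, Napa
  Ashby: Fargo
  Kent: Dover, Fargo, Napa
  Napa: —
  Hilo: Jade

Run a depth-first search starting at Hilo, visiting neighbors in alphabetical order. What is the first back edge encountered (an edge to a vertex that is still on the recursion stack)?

Jade->Hilo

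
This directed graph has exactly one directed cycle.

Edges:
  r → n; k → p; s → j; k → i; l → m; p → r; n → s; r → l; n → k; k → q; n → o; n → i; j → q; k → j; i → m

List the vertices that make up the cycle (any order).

k, n, p, r

DFS with gray/black marking from r:
r gray
  l gray
    m gray
    m black
  l black
  n gray
    i gray
      i→m: m black — skip
    i black
    k gray
      j gray
        q gray
        q black
      j black
      k→i: i black — skip
      p gray
        p→r: r is gray → back edge
Back edge closes the cycle r → n → k → p → r; its vertices are {k, n, p, r}.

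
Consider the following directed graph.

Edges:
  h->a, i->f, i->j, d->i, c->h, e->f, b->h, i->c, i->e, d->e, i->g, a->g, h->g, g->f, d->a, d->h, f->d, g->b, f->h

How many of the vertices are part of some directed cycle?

9

A vertex is on a directed cycle iff it belongs to a strongly connected component of size ≥ 2 (or has a self-loop).
The vertices on cycles are {a, b, c, d, e, f, g, h, i} — 9 in total.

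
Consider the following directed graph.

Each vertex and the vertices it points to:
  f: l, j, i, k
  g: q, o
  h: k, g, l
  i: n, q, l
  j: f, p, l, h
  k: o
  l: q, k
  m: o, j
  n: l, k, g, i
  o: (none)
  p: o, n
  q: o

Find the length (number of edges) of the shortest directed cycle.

2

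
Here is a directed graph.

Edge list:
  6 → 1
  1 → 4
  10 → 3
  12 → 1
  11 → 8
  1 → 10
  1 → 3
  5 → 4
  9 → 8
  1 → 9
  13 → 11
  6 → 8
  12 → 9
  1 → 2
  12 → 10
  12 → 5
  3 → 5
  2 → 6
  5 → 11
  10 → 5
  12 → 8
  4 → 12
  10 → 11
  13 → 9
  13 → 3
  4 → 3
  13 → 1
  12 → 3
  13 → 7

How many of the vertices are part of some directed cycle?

8

A vertex is on a directed cycle iff it belongs to a strongly connected component of size ≥ 2 (or has a self-loop).
The vertices on cycles are {1, 2, 3, 4, 5, 6, 10, 12} — 8 in total.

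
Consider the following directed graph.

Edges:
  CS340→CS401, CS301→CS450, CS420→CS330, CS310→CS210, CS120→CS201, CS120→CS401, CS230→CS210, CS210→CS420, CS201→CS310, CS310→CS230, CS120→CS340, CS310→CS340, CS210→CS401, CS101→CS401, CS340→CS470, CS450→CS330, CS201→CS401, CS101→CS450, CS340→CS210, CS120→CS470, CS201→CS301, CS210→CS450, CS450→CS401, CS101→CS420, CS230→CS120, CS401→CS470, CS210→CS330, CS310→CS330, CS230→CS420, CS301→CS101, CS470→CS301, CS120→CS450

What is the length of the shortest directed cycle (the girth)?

For each vertex v, BFS finds the shortest path from v back to v.
The shortest such closed walk is CS201 → CS310 → CS230 → CS120 → CS201, length 4.

4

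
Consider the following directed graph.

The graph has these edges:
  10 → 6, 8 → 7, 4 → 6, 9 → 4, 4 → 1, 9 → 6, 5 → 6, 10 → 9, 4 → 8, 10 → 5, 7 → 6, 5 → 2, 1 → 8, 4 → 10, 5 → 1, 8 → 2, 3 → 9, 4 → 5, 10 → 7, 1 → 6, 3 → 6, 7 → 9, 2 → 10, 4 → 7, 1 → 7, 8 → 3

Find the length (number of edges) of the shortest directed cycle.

3

For each vertex v, BFS finds the shortest path from v back to v.
The shortest such closed walk is 4 → 10 → 9 → 4, length 3.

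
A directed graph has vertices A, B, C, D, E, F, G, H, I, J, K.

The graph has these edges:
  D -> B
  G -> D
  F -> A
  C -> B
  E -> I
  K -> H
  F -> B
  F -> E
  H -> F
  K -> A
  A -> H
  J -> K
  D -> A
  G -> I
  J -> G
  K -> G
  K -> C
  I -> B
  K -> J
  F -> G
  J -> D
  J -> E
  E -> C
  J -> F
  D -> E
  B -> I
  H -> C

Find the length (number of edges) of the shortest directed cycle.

2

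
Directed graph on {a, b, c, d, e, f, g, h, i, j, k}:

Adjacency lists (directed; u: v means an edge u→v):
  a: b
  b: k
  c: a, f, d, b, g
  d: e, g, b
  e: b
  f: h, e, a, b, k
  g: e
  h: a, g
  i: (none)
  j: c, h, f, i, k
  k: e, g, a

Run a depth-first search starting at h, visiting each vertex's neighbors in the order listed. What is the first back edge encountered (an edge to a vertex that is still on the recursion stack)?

e->b

DFS from h (visiting each vertex's neighbors in the order listed); mark gray on enter, black on exit:
h gray
  a gray
    b gray
      k gray
        e gray
          e→b: b is gray → back edge
First back edge: e → b.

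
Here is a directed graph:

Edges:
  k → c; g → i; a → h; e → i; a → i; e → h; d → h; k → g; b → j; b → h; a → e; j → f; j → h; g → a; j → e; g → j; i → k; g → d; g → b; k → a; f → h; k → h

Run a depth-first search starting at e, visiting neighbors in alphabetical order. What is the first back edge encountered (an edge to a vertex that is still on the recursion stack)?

DFS from e (visiting neighbors in alphabetical order); mark gray on enter, black on exit:
e gray
  h gray
  h black
  i gray
    k gray
      a gray
        a→e: e is gray → back edge
First back edge: a → e.

a->e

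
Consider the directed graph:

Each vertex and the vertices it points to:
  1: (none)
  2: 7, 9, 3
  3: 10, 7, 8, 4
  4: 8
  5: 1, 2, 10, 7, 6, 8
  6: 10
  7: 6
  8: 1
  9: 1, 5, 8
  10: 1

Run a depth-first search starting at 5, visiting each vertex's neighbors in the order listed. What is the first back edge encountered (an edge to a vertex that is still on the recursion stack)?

9→5

DFS from 5 (visiting each vertex's neighbors in the order listed); mark gray on enter, black on exit:
5 gray
  1 gray
  1 black
  2 gray
    7 gray
      6 gray
        10 gray
          10→1: 1 black — skip
        10 black
      6 black
    7 black
    9 gray
      9→1: 1 black — skip
      9→5: 5 is gray → back edge
First back edge: 9 → 5.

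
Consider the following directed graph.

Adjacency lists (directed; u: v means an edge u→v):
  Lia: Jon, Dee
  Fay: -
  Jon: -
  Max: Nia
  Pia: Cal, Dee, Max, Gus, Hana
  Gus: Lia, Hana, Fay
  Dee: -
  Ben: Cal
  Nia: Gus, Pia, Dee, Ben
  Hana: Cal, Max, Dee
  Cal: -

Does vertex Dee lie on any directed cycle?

No

Dee lies on a cycle iff there is a path from Dee back to itself.
Exploring from Dee, it never reaches itself; equivalently, its strongly connected component is a singleton.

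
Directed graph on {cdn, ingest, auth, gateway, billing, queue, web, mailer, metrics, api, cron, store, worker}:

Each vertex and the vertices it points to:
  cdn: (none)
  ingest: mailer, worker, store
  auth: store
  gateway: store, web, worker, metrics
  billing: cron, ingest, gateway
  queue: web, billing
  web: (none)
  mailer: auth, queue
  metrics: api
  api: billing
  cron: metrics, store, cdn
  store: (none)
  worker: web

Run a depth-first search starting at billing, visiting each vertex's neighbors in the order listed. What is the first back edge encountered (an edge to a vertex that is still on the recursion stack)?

DFS from billing (visiting each vertex's neighbors in the order listed); mark gray on enter, black on exit:
billing gray
  cron gray
    metrics gray
      api gray
        api→billing: billing is gray → back edge
First back edge: api → billing.

api->billing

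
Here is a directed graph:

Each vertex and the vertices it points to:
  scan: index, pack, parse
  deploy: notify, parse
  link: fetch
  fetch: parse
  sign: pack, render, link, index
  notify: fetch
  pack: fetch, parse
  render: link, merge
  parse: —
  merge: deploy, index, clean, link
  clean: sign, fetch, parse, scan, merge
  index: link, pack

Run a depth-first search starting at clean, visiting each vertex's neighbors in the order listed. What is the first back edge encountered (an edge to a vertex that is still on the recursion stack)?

DFS from clean (visiting each vertex's neighbors in the order listed); mark gray on enter, black on exit:
clean gray
  sign gray
    pack gray
      fetch gray
        parse gray
        parse black
      fetch black
      pack→parse: parse black — skip
    pack black
    render gray
      link gray
        link→fetch: fetch black — skip
      link black
      merge gray
        deploy gray
          notify gray
            notify→fetch: fetch black — skip
          notify black
          deploy→parse: parse black — skip
        deploy black
        index gray
          index→link: link black — skip
          index→pack: pack black — skip
        index black
        merge→clean: clean is gray → back edge
First back edge: merge → clean.

merge->clean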